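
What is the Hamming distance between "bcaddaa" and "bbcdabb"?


Comparing "bcaddaa" and "bbcdabb" position by position:
  Position 0: 'b' vs 'b' => same
  Position 1: 'c' vs 'b' => differ
  Position 2: 'a' vs 'c' => differ
  Position 3: 'd' vs 'd' => same
  Position 4: 'd' vs 'a' => differ
  Position 5: 'a' vs 'b' => differ
  Position 6: 'a' vs 'b' => differ
Total differences (Hamming distance): 5

5


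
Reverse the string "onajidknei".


Input: onajidknei
Reading characters right to left:
  Position 9: 'i'
  Position 8: 'e'
  Position 7: 'n'
  Position 6: 'k'
  Position 5: 'd'
  Position 4: 'i'
  Position 3: 'j'
  Position 2: 'a'
  Position 1: 'n'
  Position 0: 'o'
Reversed: ienkdijano

ienkdijano


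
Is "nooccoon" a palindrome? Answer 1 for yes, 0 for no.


Input: nooccoon
Reversed: nooccoon
  Compare pos 0 ('n') with pos 7 ('n'): match
  Compare pos 1 ('o') with pos 6 ('o'): match
  Compare pos 2 ('o') with pos 5 ('o'): match
  Compare pos 3 ('c') with pos 4 ('c'): match
Result: palindrome

1


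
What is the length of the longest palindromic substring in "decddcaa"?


Input: "decddcaa"
Checking substrings for palindromes:
  [2:6] "cddc" (len 4) => palindrome
  [3:5] "dd" (len 2) => palindrome
  [6:8] "aa" (len 2) => palindrome
Longest palindromic substring: "cddc" with length 4

4


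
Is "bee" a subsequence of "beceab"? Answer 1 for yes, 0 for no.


Check if "bee" is a subsequence of "beceab"
Greedy scan:
  Position 0 ('b'): matches sub[0] = 'b'
  Position 1 ('e'): matches sub[1] = 'e'
  Position 2 ('c'): no match needed
  Position 3 ('e'): matches sub[2] = 'e'
  Position 4 ('a'): no match needed
  Position 5 ('b'): no match needed
All 3 characters matched => is a subsequence

1


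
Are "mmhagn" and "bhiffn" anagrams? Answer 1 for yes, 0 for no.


Strings: "mmhagn", "bhiffn"
Sorted first:  aghmmn
Sorted second: bffhin
Differ at position 0: 'a' vs 'b' => not anagrams

0


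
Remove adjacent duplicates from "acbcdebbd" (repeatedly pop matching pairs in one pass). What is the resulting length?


Input: acbcdebbd
Stack-based adjacent duplicate removal:
  Read 'a': push. Stack: a
  Read 'c': push. Stack: ac
  Read 'b': push. Stack: acb
  Read 'c': push. Stack: acbc
  Read 'd': push. Stack: acbcd
  Read 'e': push. Stack: acbcde
  Read 'b': push. Stack: acbcdeb
  Read 'b': matches stack top 'b' => pop. Stack: acbcde
  Read 'd': push. Stack: acbcded
Final stack: "acbcded" (length 7)

7


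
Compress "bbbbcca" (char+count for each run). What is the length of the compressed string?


Input: bbbbcca
Runs:
  'b' x 4 => "b4"
  'c' x 2 => "c2"
  'a' x 1 => "a1"
Compressed: "b4c2a1"
Compressed length: 6

6


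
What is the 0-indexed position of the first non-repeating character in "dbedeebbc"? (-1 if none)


Input: dbedeebbc
Character frequencies:
  'b': 3
  'c': 1
  'd': 2
  'e': 3
Scanning left to right for freq == 1:
  Position 0 ('d'): freq=2, skip
  Position 1 ('b'): freq=3, skip
  Position 2 ('e'): freq=3, skip
  Position 3 ('d'): freq=2, skip
  Position 4 ('e'): freq=3, skip
  Position 5 ('e'): freq=3, skip
  Position 6 ('b'): freq=3, skip
  Position 7 ('b'): freq=3, skip
  Position 8 ('c'): unique! => answer = 8

8


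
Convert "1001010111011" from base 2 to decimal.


Input: "1001010111011" in base 2
Positional expansion:
  Digit '1' (value 1) x 2^12 = 4096
  Digit '0' (value 0) x 2^11 = 0
  Digit '0' (value 0) x 2^10 = 0
  Digit '1' (value 1) x 2^9 = 512
  Digit '0' (value 0) x 2^8 = 0
  Digit '1' (value 1) x 2^7 = 128
  Digit '0' (value 0) x 2^6 = 0
  Digit '1' (value 1) x 2^5 = 32
  Digit '1' (value 1) x 2^4 = 16
  Digit '1' (value 1) x 2^3 = 8
  Digit '0' (value 0) x 2^2 = 0
  Digit '1' (value 1) x 2^1 = 2
  Digit '1' (value 1) x 2^0 = 1
Sum = 4795

4795


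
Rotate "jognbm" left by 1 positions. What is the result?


Input: "jognbm", rotate left by 1
First 1 characters: "j"
Remaining characters: "ognbm"
Concatenate remaining + first: "ognbm" + "j" = "ognbmj"

ognbmj


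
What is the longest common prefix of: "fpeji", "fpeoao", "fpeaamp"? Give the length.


Words: fpeji, fpeoao, fpeaamp
  Position 0: all 'f' => match
  Position 1: all 'p' => match
  Position 2: all 'e' => match
  Position 3: ('j', 'o', 'a') => mismatch, stop
LCP = "fpe" (length 3)

3


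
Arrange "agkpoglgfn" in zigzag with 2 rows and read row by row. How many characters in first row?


Zigzag "agkpoglgfn" into 2 rows:
Placing characters:
  'a' => row 0
  'g' => row 1
  'k' => row 0
  'p' => row 1
  'o' => row 0
  'g' => row 1
  'l' => row 0
  'g' => row 1
  'f' => row 0
  'n' => row 1
Rows:
  Row 0: "akolf"
  Row 1: "gpggn"
First row length: 5

5


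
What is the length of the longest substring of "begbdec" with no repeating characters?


Input: "begbdec"
Sliding window (track last position of each char):
  Position 0 ('b'): window [0,0] length 1 -- new best
  Position 1 ('e'): window [0,1] length 2 -- new best
  Position 2 ('g'): window [0,2] length 3 -- new best
  Position 3 ('b'): repeat (last at 0), move window start to 1
  Position 3 ('b'): window [1,3] length 3
  Position 4 ('d'): window [1,4] length 4 -- new best
  Position 5 ('e'): repeat (last at 1), move window start to 2
  Position 5 ('e'): window [2,5] length 4
  Position 6 ('c'): window [2,6] length 5 -- new best
Longest substring with no repeats: "gbdec" with length 5

5


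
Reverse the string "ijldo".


Input: ijldo
Reading characters right to left:
  Position 4: 'o'
  Position 3: 'd'
  Position 2: 'l'
  Position 1: 'j'
  Position 0: 'i'
Reversed: odlji

odlji


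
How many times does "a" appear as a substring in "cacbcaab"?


Searching for "a" in "cacbcaab"
Scanning each position:
  Position 0: "c" => no
  Position 1: "a" => MATCH
  Position 2: "c" => no
  Position 3: "b" => no
  Position 4: "c" => no
  Position 5: "a" => MATCH
  Position 6: "a" => MATCH
  Position 7: "b" => no
Total occurrences: 3

3


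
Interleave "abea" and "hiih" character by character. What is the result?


Interleaving "abea" and "hiih":
  Position 0: 'a' from first, 'h' from second => "ah"
  Position 1: 'b' from first, 'i' from second => "bi"
  Position 2: 'e' from first, 'i' from second => "ei"
  Position 3: 'a' from first, 'h' from second => "ah"
Result: ahbieiah

ahbieiah


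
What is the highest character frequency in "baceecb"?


Input: baceecb
Character counts:
  'a': 1
  'b': 2
  'c': 2
  'e': 2
Maximum frequency: 2

2


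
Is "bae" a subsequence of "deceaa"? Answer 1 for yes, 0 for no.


Check if "bae" is a subsequence of "deceaa"
Greedy scan:
  Position 0 ('d'): no match needed
  Position 1 ('e'): no match needed
  Position 2 ('c'): no match needed
  Position 3 ('e'): no match needed
  Position 4 ('a'): no match needed
  Position 5 ('a'): no match needed
Only matched 0/3 characters => not a subsequence

0


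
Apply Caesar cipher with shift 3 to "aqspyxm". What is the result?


Caesar cipher: shift "aqspyxm" by 3
  'a' (pos 0) + 3 = pos 3 = 'd'
  'q' (pos 16) + 3 = pos 19 = 't'
  's' (pos 18) + 3 = pos 21 = 'v'
  'p' (pos 15) + 3 = pos 18 = 's'
  'y' (pos 24) + 3 = pos 1 = 'b'
  'x' (pos 23) + 3 = pos 0 = 'a'
  'm' (pos 12) + 3 = pos 15 = 'p'
Result: dtvsbap

dtvsbap


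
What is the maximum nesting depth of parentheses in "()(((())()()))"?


Input: "()(((())()()))"
Tracking depth:
  Position 0 '(': depth becomes 1
  Position 1 ')': depth becomes 0
  Position 2 '(': depth becomes 1
  Position 3 '(': depth becomes 2
  Position 4 '(': depth becomes 3
  Position 5 '(': depth becomes 4
  Position 6 ')': depth becomes 3
  Position 7 ')': depth becomes 2
  Position 8 '(': depth becomes 3
  Position 9 ')': depth becomes 2
  Position 10 '(': depth becomes 3
  Position 11 ')': depth becomes 2
  Position 12 ')': depth becomes 1
  Position 13 ')': depth becomes 0
Maximum depth reached: 4

4


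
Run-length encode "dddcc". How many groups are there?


Input: dddcc
Scanning for consecutive runs:
  Group 1: 'd' x 3 (positions 0-2)
  Group 2: 'c' x 2 (positions 3-4)
Total groups: 2

2


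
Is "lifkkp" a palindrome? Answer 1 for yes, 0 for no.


Input: lifkkp
Reversed: pkkfil
  Compare pos 0 ('l') with pos 5 ('p'): MISMATCH
  Compare pos 1 ('i') with pos 4 ('k'): MISMATCH
  Compare pos 2 ('f') with pos 3 ('k'): MISMATCH
Result: not a palindrome

0


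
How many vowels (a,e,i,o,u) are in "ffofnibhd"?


Input: ffofnibhd
Checking each character:
  'f' at position 0: consonant
  'f' at position 1: consonant
  'o' at position 2: vowel (running total: 1)
  'f' at position 3: consonant
  'n' at position 4: consonant
  'i' at position 5: vowel (running total: 2)
  'b' at position 6: consonant
  'h' at position 7: consonant
  'd' at position 8: consonant
Total vowels: 2

2


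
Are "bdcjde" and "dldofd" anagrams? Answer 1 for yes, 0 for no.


Strings: "bdcjde", "dldofd"
Sorted first:  bcddej
Sorted second: dddflo
Differ at position 0: 'b' vs 'd' => not anagrams

0


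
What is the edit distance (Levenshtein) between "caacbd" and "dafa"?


Computing edit distance: "caacbd" -> "dafa"
DP table:
           d    a    f    a
      0    1    2    3    4
  c   1    1    2    3    4
  a   2    2    1    2    3
  a   3    3    2    2    2
  c   4    4    3    3    3
  b   5    5    4    4    4
  d   6    5    5    5    5
Edit distance = dp[6][4] = 5

5


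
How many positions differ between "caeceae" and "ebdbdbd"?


Comparing "caeceae" and "ebdbdbd" position by position:
  Position 0: 'c' vs 'e' => DIFFER
  Position 1: 'a' vs 'b' => DIFFER
  Position 2: 'e' vs 'd' => DIFFER
  Position 3: 'c' vs 'b' => DIFFER
  Position 4: 'e' vs 'd' => DIFFER
  Position 5: 'a' vs 'b' => DIFFER
  Position 6: 'e' vs 'd' => DIFFER
Positions that differ: 7

7


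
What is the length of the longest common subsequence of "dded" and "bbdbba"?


LCS of "dded" and "bbdbba"
DP table:
           b    b    d    b    b    a
      0    0    0    0    0    0    0
  d   0    0    0    1    1    1    1
  d   0    0    0    1    1    1    1
  e   0    0    0    1    1    1    1
  d   0    0    0    1    1    1    1
LCS length = dp[4][6] = 1

1


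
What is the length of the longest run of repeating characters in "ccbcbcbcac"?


Input: "ccbcbcbcac"
Scanning for longest run:
  Position 1 ('c'): continues run of 'c', length=2
  Position 2 ('b'): new char, reset run to 1
  Position 3 ('c'): new char, reset run to 1
  Position 4 ('b'): new char, reset run to 1
  Position 5 ('c'): new char, reset run to 1
  Position 6 ('b'): new char, reset run to 1
  Position 7 ('c'): new char, reset run to 1
  Position 8 ('a'): new char, reset run to 1
  Position 9 ('c'): new char, reset run to 1
Longest run: 'c' with length 2

2


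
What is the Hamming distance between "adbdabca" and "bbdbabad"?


Comparing "adbdabca" and "bbdbabad" position by position:
  Position 0: 'a' vs 'b' => differ
  Position 1: 'd' vs 'b' => differ
  Position 2: 'b' vs 'd' => differ
  Position 3: 'd' vs 'b' => differ
  Position 4: 'a' vs 'a' => same
  Position 5: 'b' vs 'b' => same
  Position 6: 'c' vs 'a' => differ
  Position 7: 'a' vs 'd' => differ
Total differences (Hamming distance): 6

6


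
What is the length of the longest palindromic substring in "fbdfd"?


Input: "fbdfd"
Checking substrings for palindromes:
  [2:5] "dfd" (len 3) => palindrome
Longest palindromic substring: "dfd" with length 3

3


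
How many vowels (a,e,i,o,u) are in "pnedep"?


Input: pnedep
Checking each character:
  'p' at position 0: consonant
  'n' at position 1: consonant
  'e' at position 2: vowel (running total: 1)
  'd' at position 3: consonant
  'e' at position 4: vowel (running total: 2)
  'p' at position 5: consonant
Total vowels: 2

2


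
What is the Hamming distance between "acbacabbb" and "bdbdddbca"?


Comparing "acbacabbb" and "bdbdddbca" position by position:
  Position 0: 'a' vs 'b' => differ
  Position 1: 'c' vs 'd' => differ
  Position 2: 'b' vs 'b' => same
  Position 3: 'a' vs 'd' => differ
  Position 4: 'c' vs 'd' => differ
  Position 5: 'a' vs 'd' => differ
  Position 6: 'b' vs 'b' => same
  Position 7: 'b' vs 'c' => differ
  Position 8: 'b' vs 'a' => differ
Total differences (Hamming distance): 7

7


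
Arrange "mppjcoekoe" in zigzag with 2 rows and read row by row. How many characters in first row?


Zigzag "mppjcoekoe" into 2 rows:
Placing characters:
  'm' => row 0
  'p' => row 1
  'p' => row 0
  'j' => row 1
  'c' => row 0
  'o' => row 1
  'e' => row 0
  'k' => row 1
  'o' => row 0
  'e' => row 1
Rows:
  Row 0: "mpceo"
  Row 1: "pjoke"
First row length: 5

5


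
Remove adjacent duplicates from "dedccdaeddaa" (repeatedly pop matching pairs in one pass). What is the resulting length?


Input: dedccdaeddaa
Stack-based adjacent duplicate removal:
  Read 'd': push. Stack: d
  Read 'e': push. Stack: de
  Read 'd': push. Stack: ded
  Read 'c': push. Stack: dedc
  Read 'c': matches stack top 'c' => pop. Stack: ded
  Read 'd': matches stack top 'd' => pop. Stack: de
  Read 'a': push. Stack: dea
  Read 'e': push. Stack: deae
  Read 'd': push. Stack: deaed
  Read 'd': matches stack top 'd' => pop. Stack: deae
  Read 'a': push. Stack: deaea
  Read 'a': matches stack top 'a' => pop. Stack: deae
Final stack: "deae" (length 4)

4


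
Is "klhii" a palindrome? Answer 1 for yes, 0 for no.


Input: klhii
Reversed: iihlk
  Compare pos 0 ('k') with pos 4 ('i'): MISMATCH
  Compare pos 1 ('l') with pos 3 ('i'): MISMATCH
Result: not a palindrome

0


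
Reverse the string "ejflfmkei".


Input: ejflfmkei
Reading characters right to left:
  Position 8: 'i'
  Position 7: 'e'
  Position 6: 'k'
  Position 5: 'm'
  Position 4: 'f'
  Position 3: 'l'
  Position 2: 'f'
  Position 1: 'j'
  Position 0: 'e'
Reversed: iekmflfje

iekmflfje


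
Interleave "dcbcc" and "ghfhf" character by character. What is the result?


Interleaving "dcbcc" and "ghfhf":
  Position 0: 'd' from first, 'g' from second => "dg"
  Position 1: 'c' from first, 'h' from second => "ch"
  Position 2: 'b' from first, 'f' from second => "bf"
  Position 3: 'c' from first, 'h' from second => "ch"
  Position 4: 'c' from first, 'f' from second => "cf"
Result: dgchbfchcf

dgchbfchcf


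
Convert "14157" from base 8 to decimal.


Input: "14157" in base 8
Positional expansion:
  Digit '1' (value 1) x 8^4 = 4096
  Digit '4' (value 4) x 8^3 = 2048
  Digit '1' (value 1) x 8^2 = 64
  Digit '5' (value 5) x 8^1 = 40
  Digit '7' (value 7) x 8^0 = 7
Sum = 6255

6255


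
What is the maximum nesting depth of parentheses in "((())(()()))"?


Input: "((())(()()))"
Tracking depth:
  Position 0 '(': depth becomes 1
  Position 1 '(': depth becomes 2
  Position 2 '(': depth becomes 3
  Position 3 ')': depth becomes 2
  Position 4 ')': depth becomes 1
  Position 5 '(': depth becomes 2
  Position 6 '(': depth becomes 3
  Position 7 ')': depth becomes 2
  Position 8 '(': depth becomes 3
  Position 9 ')': depth becomes 2
  Position 10 ')': depth becomes 1
  Position 11 ')': depth becomes 0
Maximum depth reached: 3

3


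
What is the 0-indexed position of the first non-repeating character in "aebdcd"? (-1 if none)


Input: aebdcd
Character frequencies:
  'a': 1
  'b': 1
  'c': 1
  'd': 2
  'e': 1
Scanning left to right for freq == 1:
  Position 0 ('a'): unique! => answer = 0

0


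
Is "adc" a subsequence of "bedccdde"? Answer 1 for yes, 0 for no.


Check if "adc" is a subsequence of "bedccdde"
Greedy scan:
  Position 0 ('b'): no match needed
  Position 1 ('e'): no match needed
  Position 2 ('d'): no match needed
  Position 3 ('c'): no match needed
  Position 4 ('c'): no match needed
  Position 5 ('d'): no match needed
  Position 6 ('d'): no match needed
  Position 7 ('e'): no match needed
Only matched 0/3 characters => not a subsequence

0


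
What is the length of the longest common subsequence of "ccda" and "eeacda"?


LCS of "ccda" and "eeacda"
DP table:
           e    e    a    c    d    a
      0    0    0    0    0    0    0
  c   0    0    0    0    1    1    1
  c   0    0    0    0    1    1    1
  d   0    0    0    0    1    2    2
  a   0    0    0    1    1    2    3
LCS length = dp[4][6] = 3

3


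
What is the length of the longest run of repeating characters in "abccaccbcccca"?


Input: "abccaccbcccca"
Scanning for longest run:
  Position 1 ('b'): new char, reset run to 1
  Position 2 ('c'): new char, reset run to 1
  Position 3 ('c'): continues run of 'c', length=2
  Position 4 ('a'): new char, reset run to 1
  Position 5 ('c'): new char, reset run to 1
  Position 6 ('c'): continues run of 'c', length=2
  Position 7 ('b'): new char, reset run to 1
  Position 8 ('c'): new char, reset run to 1
  Position 9 ('c'): continues run of 'c', length=2
  Position 10 ('c'): continues run of 'c', length=3
  Position 11 ('c'): continues run of 'c', length=4
  Position 12 ('a'): new char, reset run to 1
Longest run: 'c' with length 4

4


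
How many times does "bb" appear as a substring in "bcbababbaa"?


Searching for "bb" in "bcbababbaa"
Scanning each position:
  Position 0: "bc" => no
  Position 1: "cb" => no
  Position 2: "ba" => no
  Position 3: "ab" => no
  Position 4: "ba" => no
  Position 5: "ab" => no
  Position 6: "bb" => MATCH
  Position 7: "ba" => no
  Position 8: "aa" => no
Total occurrences: 1

1


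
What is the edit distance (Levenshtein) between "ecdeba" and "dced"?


Computing edit distance: "ecdeba" -> "dced"
DP table:
           d    c    e    d
      0    1    2    3    4
  e   1    1    2    2    3
  c   2    2    1    2    3
  d   3    2    2    2    2
  e   4    3    3    2    3
  b   5    4    4    3    3
  a   6    5    5    4    4
Edit distance = dp[6][4] = 4

4


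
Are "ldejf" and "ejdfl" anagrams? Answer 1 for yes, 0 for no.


Strings: "ldejf", "ejdfl"
Sorted first:  defjl
Sorted second: defjl
Sorted forms match => anagrams

1


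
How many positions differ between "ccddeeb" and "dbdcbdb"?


Comparing "ccddeeb" and "dbdcbdb" position by position:
  Position 0: 'c' vs 'd' => DIFFER
  Position 1: 'c' vs 'b' => DIFFER
  Position 2: 'd' vs 'd' => same
  Position 3: 'd' vs 'c' => DIFFER
  Position 4: 'e' vs 'b' => DIFFER
  Position 5: 'e' vs 'd' => DIFFER
  Position 6: 'b' vs 'b' => same
Positions that differ: 5

5


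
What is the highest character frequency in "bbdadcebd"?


Input: bbdadcebd
Character counts:
  'a': 1
  'b': 3
  'c': 1
  'd': 3
  'e': 1
Maximum frequency: 3

3


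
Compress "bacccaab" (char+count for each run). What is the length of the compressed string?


Input: bacccaab
Runs:
  'b' x 1 => "b1"
  'a' x 1 => "a1"
  'c' x 3 => "c3"
  'a' x 2 => "a2"
  'b' x 1 => "b1"
Compressed: "b1a1c3a2b1"
Compressed length: 10

10


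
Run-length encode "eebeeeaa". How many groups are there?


Input: eebeeeaa
Scanning for consecutive runs:
  Group 1: 'e' x 2 (positions 0-1)
  Group 2: 'b' x 1 (positions 2-2)
  Group 3: 'e' x 3 (positions 3-5)
  Group 4: 'a' x 2 (positions 6-7)
Total groups: 4

4


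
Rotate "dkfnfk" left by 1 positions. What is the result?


Input: "dkfnfk", rotate left by 1
First 1 characters: "d"
Remaining characters: "kfnfk"
Concatenate remaining + first: "kfnfk" + "d" = "kfnfkd"

kfnfkd


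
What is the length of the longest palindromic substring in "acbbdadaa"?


Input: "acbbdadaa"
Checking substrings for palindromes:
  [4:7] "dad" (len 3) => palindrome
  [5:8] "ada" (len 3) => palindrome
  [2:4] "bb" (len 2) => palindrome
  [7:9] "aa" (len 2) => palindrome
Longest palindromic substring: "dad" with length 3

3


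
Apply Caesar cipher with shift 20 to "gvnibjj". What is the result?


Caesar cipher: shift "gvnibjj" by 20
  'g' (pos 6) + 20 = pos 0 = 'a'
  'v' (pos 21) + 20 = pos 15 = 'p'
  'n' (pos 13) + 20 = pos 7 = 'h'
  'i' (pos 8) + 20 = pos 2 = 'c'
  'b' (pos 1) + 20 = pos 21 = 'v'
  'j' (pos 9) + 20 = pos 3 = 'd'
  'j' (pos 9) + 20 = pos 3 = 'd'
Result: aphcvdd

aphcvdd


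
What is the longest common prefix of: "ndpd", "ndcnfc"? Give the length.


Words: ndpd, ndcnfc
  Position 0: all 'n' => match
  Position 1: all 'd' => match
  Position 2: ('p', 'c') => mismatch, stop
LCP = "nd" (length 2)

2


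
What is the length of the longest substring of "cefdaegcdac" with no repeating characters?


Input: "cefdaegcdac"
Sliding window (track last position of each char):
  Position 0 ('c'): window [0,0] length 1 -- new best
  Position 1 ('e'): window [0,1] length 2 -- new best
  Position 2 ('f'): window [0,2] length 3 -- new best
  Position 3 ('d'): window [0,3] length 4 -- new best
  Position 4 ('a'): window [0,4] length 5 -- new best
  Position 5 ('e'): repeat (last at 1), move window start to 2
  Position 5 ('e'): window [2,5] length 4
  Position 6 ('g'): window [2,6] length 5
  Position 7 ('c'): window [2,7] length 6 -- new best
  Position 8 ('d'): repeat (last at 3), move window start to 4
  Position 8 ('d'): window [4,8] length 5
  Position 9 ('a'): repeat (last at 4), move window start to 5
  Position 9 ('a'): window [5,9] length 5
  Position 10 ('c'): repeat (last at 7), move window start to 8
  Position 10 ('c'): window [8,10] length 3
Longest substring with no repeats: "fdaegc" with length 6

6


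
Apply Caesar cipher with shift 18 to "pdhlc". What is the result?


Caesar cipher: shift "pdhlc" by 18
  'p' (pos 15) + 18 = pos 7 = 'h'
  'd' (pos 3) + 18 = pos 21 = 'v'
  'h' (pos 7) + 18 = pos 25 = 'z'
  'l' (pos 11) + 18 = pos 3 = 'd'
  'c' (pos 2) + 18 = pos 20 = 'u'
Result: hvzdu

hvzdu


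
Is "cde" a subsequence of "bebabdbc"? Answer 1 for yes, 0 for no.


Check if "cde" is a subsequence of "bebabdbc"
Greedy scan:
  Position 0 ('b'): no match needed
  Position 1 ('e'): no match needed
  Position 2 ('b'): no match needed
  Position 3 ('a'): no match needed
  Position 4 ('b'): no match needed
  Position 5 ('d'): no match needed
  Position 6 ('b'): no match needed
  Position 7 ('c'): matches sub[0] = 'c'
Only matched 1/3 characters => not a subsequence

0


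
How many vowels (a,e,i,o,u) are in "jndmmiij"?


Input: jndmmiij
Checking each character:
  'j' at position 0: consonant
  'n' at position 1: consonant
  'd' at position 2: consonant
  'm' at position 3: consonant
  'm' at position 4: consonant
  'i' at position 5: vowel (running total: 1)
  'i' at position 6: vowel (running total: 2)
  'j' at position 7: consonant
Total vowels: 2

2


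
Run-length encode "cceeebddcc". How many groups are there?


Input: cceeebddcc
Scanning for consecutive runs:
  Group 1: 'c' x 2 (positions 0-1)
  Group 2: 'e' x 3 (positions 2-4)
  Group 3: 'b' x 1 (positions 5-5)
  Group 4: 'd' x 2 (positions 6-7)
  Group 5: 'c' x 2 (positions 8-9)
Total groups: 5

5


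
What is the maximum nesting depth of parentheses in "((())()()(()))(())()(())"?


Input: "((())()()(()))(())()(())"
Tracking depth:
  Position 0 '(': depth becomes 1
  Position 1 '(': depth becomes 2
  Position 2 '(': depth becomes 3
  Position 3 ')': depth becomes 2
  Position 4 ')': depth becomes 1
  Position 5 '(': depth becomes 2
  Position 6 ')': depth becomes 1
  Position 7 '(': depth becomes 2
  Position 8 ')': depth becomes 1
  Position 9 '(': depth becomes 2
  Position 10 '(': depth becomes 3
  Position 11 ')': depth becomes 2
  Position 12 ')': depth becomes 1
  Position 13 ')': depth becomes 0
  Position 14 '(': depth becomes 1
  Position 15 '(': depth becomes 2
  Position 16 ')': depth becomes 1
  Position 17 ')': depth becomes 0
  Position 18 '(': depth becomes 1
  Position 19 ')': depth becomes 0
  Position 20 '(': depth becomes 1
  Position 21 '(': depth becomes 2
  Position 22 ')': depth becomes 1
  Position 23 ')': depth becomes 0
Maximum depth reached: 3

3


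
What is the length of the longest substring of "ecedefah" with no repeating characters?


Input: "ecedefah"
Sliding window (track last position of each char):
  Position 0 ('e'): window [0,0] length 1 -- new best
  Position 1 ('c'): window [0,1] length 2 -- new best
  Position 2 ('e'): repeat (last at 0), move window start to 1
  Position 2 ('e'): window [1,2] length 2
  Position 3 ('d'): window [1,3] length 3 -- new best
  Position 4 ('e'): repeat (last at 2), move window start to 3
  Position 4 ('e'): window [3,4] length 2
  Position 5 ('f'): window [3,5] length 3
  Position 6 ('a'): window [3,6] length 4 -- new best
  Position 7 ('h'): window [3,7] length 5 -- new best
Longest substring with no repeats: "defah" with length 5

5


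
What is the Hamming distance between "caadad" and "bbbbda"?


Comparing "caadad" and "bbbbda" position by position:
  Position 0: 'c' vs 'b' => differ
  Position 1: 'a' vs 'b' => differ
  Position 2: 'a' vs 'b' => differ
  Position 3: 'd' vs 'b' => differ
  Position 4: 'a' vs 'd' => differ
  Position 5: 'd' vs 'a' => differ
Total differences (Hamming distance): 6

6


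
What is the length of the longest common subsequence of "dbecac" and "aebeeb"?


LCS of "dbecac" and "aebeeb"
DP table:
           a    e    b    e    e    b
      0    0    0    0    0    0    0
  d   0    0    0    0    0    0    0
  b   0    0    0    1    1    1    1
  e   0    0    1    1    2    2    2
  c   0    0    1    1    2    2    2
  a   0    1    1    1    2    2    2
  c   0    1    1    1    2    2    2
LCS length = dp[6][6] = 2

2


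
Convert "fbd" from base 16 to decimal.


Input: "fbd" in base 16
Positional expansion:
  Digit 'f' (value 15) x 16^2 = 3840
  Digit 'b' (value 11) x 16^1 = 176
  Digit 'd' (value 13) x 16^0 = 13
Sum = 4029

4029


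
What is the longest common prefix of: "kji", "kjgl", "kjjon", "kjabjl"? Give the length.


Words: kji, kjgl, kjjon, kjabjl
  Position 0: all 'k' => match
  Position 1: all 'j' => match
  Position 2: ('i', 'g', 'j', 'a') => mismatch, stop
LCP = "kj" (length 2)

2


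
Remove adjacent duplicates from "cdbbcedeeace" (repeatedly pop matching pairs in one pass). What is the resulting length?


Input: cdbbcedeeace
Stack-based adjacent duplicate removal:
  Read 'c': push. Stack: c
  Read 'd': push. Stack: cd
  Read 'b': push. Stack: cdb
  Read 'b': matches stack top 'b' => pop. Stack: cd
  Read 'c': push. Stack: cdc
  Read 'e': push. Stack: cdce
  Read 'd': push. Stack: cdced
  Read 'e': push. Stack: cdcede
  Read 'e': matches stack top 'e' => pop. Stack: cdced
  Read 'a': push. Stack: cdceda
  Read 'c': push. Stack: cdcedac
  Read 'e': push. Stack: cdcedace
Final stack: "cdcedace" (length 8)

8


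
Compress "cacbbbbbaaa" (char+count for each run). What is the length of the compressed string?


Input: cacbbbbbaaa
Runs:
  'c' x 1 => "c1"
  'a' x 1 => "a1"
  'c' x 1 => "c1"
  'b' x 5 => "b5"
  'a' x 3 => "a3"
Compressed: "c1a1c1b5a3"
Compressed length: 10

10


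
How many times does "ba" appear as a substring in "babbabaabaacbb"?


Searching for "ba" in "babbabaabaacbb"
Scanning each position:
  Position 0: "ba" => MATCH
  Position 1: "ab" => no
  Position 2: "bb" => no
  Position 3: "ba" => MATCH
  Position 4: "ab" => no
  Position 5: "ba" => MATCH
  Position 6: "aa" => no
  Position 7: "ab" => no
  Position 8: "ba" => MATCH
  Position 9: "aa" => no
  Position 10: "ac" => no
  Position 11: "cb" => no
  Position 12: "bb" => no
Total occurrences: 4

4


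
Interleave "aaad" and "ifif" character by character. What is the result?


Interleaving "aaad" and "ifif":
  Position 0: 'a' from first, 'i' from second => "ai"
  Position 1: 'a' from first, 'f' from second => "af"
  Position 2: 'a' from first, 'i' from second => "ai"
  Position 3: 'd' from first, 'f' from second => "df"
Result: aiafaidf

aiafaidf


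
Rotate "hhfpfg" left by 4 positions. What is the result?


Input: "hhfpfg", rotate left by 4
First 4 characters: "hhfp"
Remaining characters: "fg"
Concatenate remaining + first: "fg" + "hhfp" = "fghhfp"

fghhfp


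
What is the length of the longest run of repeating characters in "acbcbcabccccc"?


Input: "acbcbcabccccc"
Scanning for longest run:
  Position 1 ('c'): new char, reset run to 1
  Position 2 ('b'): new char, reset run to 1
  Position 3 ('c'): new char, reset run to 1
  Position 4 ('b'): new char, reset run to 1
  Position 5 ('c'): new char, reset run to 1
  Position 6 ('a'): new char, reset run to 1
  Position 7 ('b'): new char, reset run to 1
  Position 8 ('c'): new char, reset run to 1
  Position 9 ('c'): continues run of 'c', length=2
  Position 10 ('c'): continues run of 'c', length=3
  Position 11 ('c'): continues run of 'c', length=4
  Position 12 ('c'): continues run of 'c', length=5
Longest run: 'c' with length 5

5


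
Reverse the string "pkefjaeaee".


Input: pkefjaeaee
Reading characters right to left:
  Position 9: 'e'
  Position 8: 'e'
  Position 7: 'a'
  Position 6: 'e'
  Position 5: 'a'
  Position 4: 'j'
  Position 3: 'f'
  Position 2: 'e'
  Position 1: 'k'
  Position 0: 'p'
Reversed: eeaeajfekp

eeaeajfekp


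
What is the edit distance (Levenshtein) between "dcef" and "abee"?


Computing edit distance: "dcef" -> "abee"
DP table:
           a    b    e    e
      0    1    2    3    4
  d   1    1    2    3    4
  c   2    2    2    3    4
  e   3    3    3    2    3
  f   4    4    4    3    3
Edit distance = dp[4][4] = 3

3


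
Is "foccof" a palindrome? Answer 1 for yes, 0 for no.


Input: foccof
Reversed: foccof
  Compare pos 0 ('f') with pos 5 ('f'): match
  Compare pos 1 ('o') with pos 4 ('o'): match
  Compare pos 2 ('c') with pos 3 ('c'): match
Result: palindrome

1


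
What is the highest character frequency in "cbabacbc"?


Input: cbabacbc
Character counts:
  'a': 2
  'b': 3
  'c': 3
Maximum frequency: 3

3


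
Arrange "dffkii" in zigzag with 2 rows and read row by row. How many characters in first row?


Zigzag "dffkii" into 2 rows:
Placing characters:
  'd' => row 0
  'f' => row 1
  'f' => row 0
  'k' => row 1
  'i' => row 0
  'i' => row 1
Rows:
  Row 0: "dfi"
  Row 1: "fki"
First row length: 3

3


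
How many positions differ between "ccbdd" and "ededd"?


Comparing "ccbdd" and "ededd" position by position:
  Position 0: 'c' vs 'e' => DIFFER
  Position 1: 'c' vs 'd' => DIFFER
  Position 2: 'b' vs 'e' => DIFFER
  Position 3: 'd' vs 'd' => same
  Position 4: 'd' vs 'd' => same
Positions that differ: 3

3


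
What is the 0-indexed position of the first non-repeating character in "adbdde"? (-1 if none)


Input: adbdde
Character frequencies:
  'a': 1
  'b': 1
  'd': 3
  'e': 1
Scanning left to right for freq == 1:
  Position 0 ('a'): unique! => answer = 0

0


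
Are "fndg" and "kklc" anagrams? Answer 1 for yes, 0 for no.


Strings: "fndg", "kklc"
Sorted first:  dfgn
Sorted second: ckkl
Differ at position 0: 'd' vs 'c' => not anagrams

0


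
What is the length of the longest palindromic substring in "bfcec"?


Input: "bfcec"
Checking substrings for palindromes:
  [2:5] "cec" (len 3) => palindrome
Longest palindromic substring: "cec" with length 3

3


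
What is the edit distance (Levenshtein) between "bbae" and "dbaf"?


Computing edit distance: "bbae" -> "dbaf"
DP table:
           d    b    a    f
      0    1    2    3    4
  b   1    1    1    2    3
  b   2    2    1    2    3
  a   3    3    2    1    2
  e   4    4    3    2    2
Edit distance = dp[4][4] = 2

2


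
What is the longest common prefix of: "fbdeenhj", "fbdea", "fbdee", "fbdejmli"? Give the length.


Words: fbdeenhj, fbdea, fbdee, fbdejmli
  Position 0: all 'f' => match
  Position 1: all 'b' => match
  Position 2: all 'd' => match
  Position 3: all 'e' => match
  Position 4: ('e', 'a', 'e', 'j') => mismatch, stop
LCP = "fbde" (length 4)

4


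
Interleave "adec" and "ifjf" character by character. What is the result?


Interleaving "adec" and "ifjf":
  Position 0: 'a' from first, 'i' from second => "ai"
  Position 1: 'd' from first, 'f' from second => "df"
  Position 2: 'e' from first, 'j' from second => "ej"
  Position 3: 'c' from first, 'f' from second => "cf"
Result: aidfejcf

aidfejcf


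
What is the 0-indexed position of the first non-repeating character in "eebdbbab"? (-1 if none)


Input: eebdbbab
Character frequencies:
  'a': 1
  'b': 4
  'd': 1
  'e': 2
Scanning left to right for freq == 1:
  Position 0 ('e'): freq=2, skip
  Position 1 ('e'): freq=2, skip
  Position 2 ('b'): freq=4, skip
  Position 3 ('d'): unique! => answer = 3

3


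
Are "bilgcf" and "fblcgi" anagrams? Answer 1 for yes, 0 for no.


Strings: "bilgcf", "fblcgi"
Sorted first:  bcfgil
Sorted second: bcfgil
Sorted forms match => anagrams

1


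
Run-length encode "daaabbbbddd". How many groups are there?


Input: daaabbbbddd
Scanning for consecutive runs:
  Group 1: 'd' x 1 (positions 0-0)
  Group 2: 'a' x 3 (positions 1-3)
  Group 3: 'b' x 4 (positions 4-7)
  Group 4: 'd' x 3 (positions 8-10)
Total groups: 4

4


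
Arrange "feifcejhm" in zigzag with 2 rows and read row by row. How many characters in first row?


Zigzag "feifcejhm" into 2 rows:
Placing characters:
  'f' => row 0
  'e' => row 1
  'i' => row 0
  'f' => row 1
  'c' => row 0
  'e' => row 1
  'j' => row 0
  'h' => row 1
  'm' => row 0
Rows:
  Row 0: "ficjm"
  Row 1: "efeh"
First row length: 5

5


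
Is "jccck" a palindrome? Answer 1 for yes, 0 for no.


Input: jccck
Reversed: kcccj
  Compare pos 0 ('j') with pos 4 ('k'): MISMATCH
  Compare pos 1 ('c') with pos 3 ('c'): match
Result: not a palindrome

0


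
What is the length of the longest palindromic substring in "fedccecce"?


Input: "fedccecce"
Checking substrings for palindromes:
  [3:8] "ccecc" (len 5) => palindrome
  [5:9] "ecce" (len 4) => palindrome
  [4:7] "cec" (len 3) => palindrome
  [3:5] "cc" (len 2) => palindrome
  [6:8] "cc" (len 2) => palindrome
Longest palindromic substring: "ccecc" with length 5

5


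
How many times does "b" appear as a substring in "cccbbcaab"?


Searching for "b" in "cccbbcaab"
Scanning each position:
  Position 0: "c" => no
  Position 1: "c" => no
  Position 2: "c" => no
  Position 3: "b" => MATCH
  Position 4: "b" => MATCH
  Position 5: "c" => no
  Position 6: "a" => no
  Position 7: "a" => no
  Position 8: "b" => MATCH
Total occurrences: 3

3


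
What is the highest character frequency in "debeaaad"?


Input: debeaaad
Character counts:
  'a': 3
  'b': 1
  'd': 2
  'e': 2
Maximum frequency: 3

3


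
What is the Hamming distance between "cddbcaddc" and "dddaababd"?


Comparing "cddbcaddc" and "dddaababd" position by position:
  Position 0: 'c' vs 'd' => differ
  Position 1: 'd' vs 'd' => same
  Position 2: 'd' vs 'd' => same
  Position 3: 'b' vs 'a' => differ
  Position 4: 'c' vs 'a' => differ
  Position 5: 'a' vs 'b' => differ
  Position 6: 'd' vs 'a' => differ
  Position 7: 'd' vs 'b' => differ
  Position 8: 'c' vs 'd' => differ
Total differences (Hamming distance): 7

7


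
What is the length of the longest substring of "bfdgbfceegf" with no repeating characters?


Input: "bfdgbfceegf"
Sliding window (track last position of each char):
  Position 0 ('b'): window [0,0] length 1 -- new best
  Position 1 ('f'): window [0,1] length 2 -- new best
  Position 2 ('d'): window [0,2] length 3 -- new best
  Position 3 ('g'): window [0,3] length 4 -- new best
  Position 4 ('b'): repeat (last at 0), move window start to 1
  Position 4 ('b'): window [1,4] length 4
  Position 5 ('f'): repeat (last at 1), move window start to 2
  Position 5 ('f'): window [2,5] length 4
  Position 6 ('c'): window [2,6] length 5 -- new best
  Position 7 ('e'): window [2,7] length 6 -- new best
  Position 8 ('e'): repeat (last at 7), move window start to 8
  Position 8 ('e'): window [8,8] length 1
  Position 9 ('g'): window [8,9] length 2
  Position 10 ('f'): window [8,10] length 3
Longest substring with no repeats: "dgbfce" with length 6

6


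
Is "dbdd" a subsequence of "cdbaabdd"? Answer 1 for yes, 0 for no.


Check if "dbdd" is a subsequence of "cdbaabdd"
Greedy scan:
  Position 0 ('c'): no match needed
  Position 1 ('d'): matches sub[0] = 'd'
  Position 2 ('b'): matches sub[1] = 'b'
  Position 3 ('a'): no match needed
  Position 4 ('a'): no match needed
  Position 5 ('b'): no match needed
  Position 6 ('d'): matches sub[2] = 'd'
  Position 7 ('d'): matches sub[3] = 'd'
All 4 characters matched => is a subsequence

1


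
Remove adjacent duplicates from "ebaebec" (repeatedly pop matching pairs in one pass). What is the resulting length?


Input: ebaebec
Stack-based adjacent duplicate removal:
  Read 'e': push. Stack: e
  Read 'b': push. Stack: eb
  Read 'a': push. Stack: eba
  Read 'e': push. Stack: ebae
  Read 'b': push. Stack: ebaeb
  Read 'e': push. Stack: ebaebe
  Read 'c': push. Stack: ebaebec
Final stack: "ebaebec" (length 7)

7


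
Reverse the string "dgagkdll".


Input: dgagkdll
Reading characters right to left:
  Position 7: 'l'
  Position 6: 'l'
  Position 5: 'd'
  Position 4: 'k'
  Position 3: 'g'
  Position 2: 'a'
  Position 1: 'g'
  Position 0: 'd'
Reversed: lldkgagd

lldkgagd


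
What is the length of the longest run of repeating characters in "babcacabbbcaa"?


Input: "babcacabbbcaa"
Scanning for longest run:
  Position 1 ('a'): new char, reset run to 1
  Position 2 ('b'): new char, reset run to 1
  Position 3 ('c'): new char, reset run to 1
  Position 4 ('a'): new char, reset run to 1
  Position 5 ('c'): new char, reset run to 1
  Position 6 ('a'): new char, reset run to 1
  Position 7 ('b'): new char, reset run to 1
  Position 8 ('b'): continues run of 'b', length=2
  Position 9 ('b'): continues run of 'b', length=3
  Position 10 ('c'): new char, reset run to 1
  Position 11 ('a'): new char, reset run to 1
  Position 12 ('a'): continues run of 'a', length=2
Longest run: 'b' with length 3

3


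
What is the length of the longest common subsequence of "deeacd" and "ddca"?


LCS of "deeacd" and "ddca"
DP table:
           d    d    c    a
      0    0    0    0    0
  d   0    1    1    1    1
  e   0    1    1    1    1
  e   0    1    1    1    1
  a   0    1    1    1    2
  c   0    1    1    2    2
  d   0    1    2    2    2
LCS length = dp[6][4] = 2

2


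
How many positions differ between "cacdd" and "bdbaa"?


Comparing "cacdd" and "bdbaa" position by position:
  Position 0: 'c' vs 'b' => DIFFER
  Position 1: 'a' vs 'd' => DIFFER
  Position 2: 'c' vs 'b' => DIFFER
  Position 3: 'd' vs 'a' => DIFFER
  Position 4: 'd' vs 'a' => DIFFER
Positions that differ: 5

5


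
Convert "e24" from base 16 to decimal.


Input: "e24" in base 16
Positional expansion:
  Digit 'e' (value 14) x 16^2 = 3584
  Digit '2' (value 2) x 16^1 = 32
  Digit '4' (value 4) x 16^0 = 4
Sum = 3620

3620


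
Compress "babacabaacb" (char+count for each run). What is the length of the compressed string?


Input: babacabaacb
Runs:
  'b' x 1 => "b1"
  'a' x 1 => "a1"
  'b' x 1 => "b1"
  'a' x 1 => "a1"
  'c' x 1 => "c1"
  'a' x 1 => "a1"
  'b' x 1 => "b1"
  'a' x 2 => "a2"
  'c' x 1 => "c1"
  'b' x 1 => "b1"
Compressed: "b1a1b1a1c1a1b1a2c1b1"
Compressed length: 20

20


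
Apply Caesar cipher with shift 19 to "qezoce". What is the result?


Caesar cipher: shift "qezoce" by 19
  'q' (pos 16) + 19 = pos 9 = 'j'
  'e' (pos 4) + 19 = pos 23 = 'x'
  'z' (pos 25) + 19 = pos 18 = 's'
  'o' (pos 14) + 19 = pos 7 = 'h'
  'c' (pos 2) + 19 = pos 21 = 'v'
  'e' (pos 4) + 19 = pos 23 = 'x'
Result: jxshvx

jxshvx


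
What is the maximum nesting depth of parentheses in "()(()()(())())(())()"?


Input: "()(()()(())())(())()"
Tracking depth:
  Position 0 '(': depth becomes 1
  Position 1 ')': depth becomes 0
  Position 2 '(': depth becomes 1
  Position 3 '(': depth becomes 2
  Position 4 ')': depth becomes 1
  Position 5 '(': depth becomes 2
  Position 6 ')': depth becomes 1
  Position 7 '(': depth becomes 2
  Position 8 '(': depth becomes 3
  Position 9 ')': depth becomes 2
  Position 10 ')': depth becomes 1
  Position 11 '(': depth becomes 2
  Position 12 ')': depth becomes 1
  Position 13 ')': depth becomes 0
  Position 14 '(': depth becomes 1
  Position 15 '(': depth becomes 2
  Position 16 ')': depth becomes 1
  Position 17 ')': depth becomes 0
  Position 18 '(': depth becomes 1
  Position 19 ')': depth becomes 0
Maximum depth reached: 3

3


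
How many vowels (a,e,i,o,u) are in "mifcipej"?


Input: mifcipej
Checking each character:
  'm' at position 0: consonant
  'i' at position 1: vowel (running total: 1)
  'f' at position 2: consonant
  'c' at position 3: consonant
  'i' at position 4: vowel (running total: 2)
  'p' at position 5: consonant
  'e' at position 6: vowel (running total: 3)
  'j' at position 7: consonant
Total vowels: 3

3
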